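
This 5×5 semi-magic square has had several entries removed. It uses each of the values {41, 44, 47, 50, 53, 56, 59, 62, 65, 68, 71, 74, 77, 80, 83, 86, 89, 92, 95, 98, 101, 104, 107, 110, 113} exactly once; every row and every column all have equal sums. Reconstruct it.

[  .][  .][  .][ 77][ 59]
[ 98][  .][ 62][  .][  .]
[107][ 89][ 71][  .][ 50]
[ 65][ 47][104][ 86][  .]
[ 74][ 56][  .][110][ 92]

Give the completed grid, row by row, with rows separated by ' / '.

41 113 95 77 59 / 98 80 62 44 101 / 107 89 71 68 50 / 65 47 104 86 83 / 74 56 53 110 92

The 25 entries sum to 1925, so each line sums to 1925/5 = 385.
Row 3: 107 + 89 + 71 + 50 + ? = 385, so (3,4) = 68.
From row 4, 385 − (65 + 47 + 104 + 86) gives (4,5) = 83.
The remaining cell in row 5 is (5,3) = 385 − 332 = 53.
Column 1 needs 385; the known cells sum to 344, so (1,1) = 41.
Column 3 must total 385; the given cells sum to 290, so (1,3) = 95.
Column 4 needs 385; the known cells sum to 341, so (2,4) = 44.
The remaining cell in column 5 is (2,5) = 385 − 284 = 101.
Row 1 needs 385; the known cells sum to 272, so (1,2) = 113.
Row 2 must total 385; the given cells sum to 305, so (2,2) = 80.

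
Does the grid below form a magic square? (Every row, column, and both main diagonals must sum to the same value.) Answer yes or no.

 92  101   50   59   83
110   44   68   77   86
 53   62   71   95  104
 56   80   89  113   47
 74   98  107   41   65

Row 1: 92 + 101 + 50 + 59 + 83 = 385.
Row 2: 110 + 44 + 68 + 77 + 86 = 385.
Row 3: 53 + 62 + 71 + 95 + 104 = 385.
Row 4: 56 + 80 + 89 + 113 + 47 = 385.
Row 5: 74 + 98 + 107 + 41 + 65 = 385.
Column 1: 92 + 110 + 53 + 56 + 74 = 385.
Column 2: 101 + 44 + 62 + 80 + 98 = 385.
Column 3: 50 + 68 + 71 + 89 + 107 = 385.
Column 4: 59 + 77 + 95 + 113 + 41 = 385.
Column 5: 83 + 86 + 104 + 47 + 65 = 385.
Main diagonal: 92 + 44 + 71 + 113 + 65 = 385.
Anti-diagonal: 83 + 77 + 71 + 80 + 74 = 385.
All lines sum to 385.

Yes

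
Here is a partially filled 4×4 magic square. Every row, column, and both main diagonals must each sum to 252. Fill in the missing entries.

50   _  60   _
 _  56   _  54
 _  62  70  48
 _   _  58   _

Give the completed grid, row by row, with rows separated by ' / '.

From row 3, 252 − (62 + 70 + 48) gives (3,1) = 72.
Column 3 needs 252; the known cells sum to 188, so (2,3) = 64.
From main diagonal, 252 − (50 + 56 + 70) gives (4,4) = 76.
Row 2 needs 252; the known cells sum to 174, so (2,1) = 78.
Column 1 must total 252; the given cells sum to 200, so (4,1) = 52.
Using column 4: 54 + 48 + 76 + ? → (1,4) = 252 − 178 = 74.
Row 1: 50 + 60 + 74 + ? = 252, so (1,2) = 68.
Row 4: 52 + 58 + 76 + ? = 252, so (4,2) = 66.

50 68 60 74 / 78 56 64 54 / 72 62 70 48 / 52 66 58 76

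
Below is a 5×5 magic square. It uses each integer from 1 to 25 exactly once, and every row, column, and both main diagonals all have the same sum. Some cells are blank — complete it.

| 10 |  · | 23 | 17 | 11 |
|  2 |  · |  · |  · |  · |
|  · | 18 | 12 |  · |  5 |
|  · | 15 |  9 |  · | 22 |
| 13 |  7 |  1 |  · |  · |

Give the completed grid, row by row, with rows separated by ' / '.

10 4 23 17 11 / 2 21 20 14 8 / 24 18 12 6 5 / 16 15 9 3 22 / 13 7 1 25 19

The entries are 1 through 25, which sum to 325, so each line sums to 325/5 = 65.
Row 1: 10 + 23 + 17 + 11 + ? = 65, so (1,2) = 4.
Using column 2: 4 + 18 + 15 + 7 + ? → (2,2) = 65 − 44 = 21.
Column 3 needs 65; the known cells sum to 45, so (2,3) = 20.
From anti-diagonal, 65 − (11 + 12 + 15 + 13) gives (2,4) = 14.
Using row 2: 2 + 21 + 20 + 14 + ? → (2,5) = 65 − 57 = 8.
From column 5, 65 − (11 + 8 + 5 + 22) gives (5,5) = 19.
The remaining cell in main diagonal is (4,4) = 65 − 62 = 3.
The remaining cell in row 4 is (4,1) = 65 − 49 = 16.
Row 5: 13 + 7 + 1 + 19 + ? = 65, so (5,4) = 25.
From column 1, 65 − (10 + 2 + 16 + 13) gives (3,1) = 24.
From column 4, 65 − (17 + 14 + 3 + 25) gives (3,4) = 6.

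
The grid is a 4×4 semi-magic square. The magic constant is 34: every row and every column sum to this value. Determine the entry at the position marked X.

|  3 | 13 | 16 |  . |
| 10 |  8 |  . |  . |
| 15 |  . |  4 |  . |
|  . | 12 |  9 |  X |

Row 1 must total 34; the given cells sum to 32, so (1,4) = 2.
Column 1 must total 34; the given cells sum to 28, so (4,1) = 6.
Column 2: 13 + 8 + 12 + ? = 34, so (3,2) = 1.
From column 3, 34 − (16 + 4 + 9) gives (2,3) = 5.
Row 2 must total 34; the given cells sum to 23, so (2,4) = 11.
Row 3: 15 + 1 + 4 + ? = 34, so (3,4) = 14.
Row 4 needs 34; the known cells sum to 27, so (4,4) = 7.

7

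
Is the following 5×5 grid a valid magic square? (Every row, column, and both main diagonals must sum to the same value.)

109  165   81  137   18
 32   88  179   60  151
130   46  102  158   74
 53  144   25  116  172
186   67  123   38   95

Row 1: 109 + 165 + 81 + 137 + 18 = 510.
Row 2: 32 + 88 + 179 + 60 + 151 = 510.
Row 3: 130 + 46 + 102 + 158 + 74 = 510.
Row 4: 53 + 144 + 25 + 116 + 172 = 510.
Row 5: 186 + 67 + 123 + 38 + 95 = 509.
Column 1: 109 + 32 + 130 + 53 + 186 = 510.
Column 2: 165 + 88 + 46 + 144 + 67 = 510.
Column 3: 81 + 179 + 102 + 25 + 123 = 510.
Column 4: 137 + 60 + 158 + 116 + 38 = 509.
Column 5: 18 + 151 + 74 + 172 + 95 = 510.
Main diagonal: 109 + 88 + 102 + 116 + 95 = 510.
Anti-diagonal: 18 + 60 + 102 + 144 + 186 = 510.

No — anti-diagonal sums to 510 but row 5 sums to 509.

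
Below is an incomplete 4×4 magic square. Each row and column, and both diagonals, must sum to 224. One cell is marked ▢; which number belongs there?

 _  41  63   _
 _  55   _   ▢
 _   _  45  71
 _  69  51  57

43

Row 4: 69 + 51 + 57 + ? = 224, so (4,1) = 47.
Column 2 must total 224; the given cells sum to 165, so (3,2) = 59.
Column 3 needs 224; the known cells sum to 159, so (2,3) = 65.
Main diagonal: 55 + 45 + 57 + ? = 224, so (1,1) = 67.
From anti-diagonal, 224 − (65 + 59 + 47) gives (1,4) = 53.
From row 3, 224 − (59 + 45 + 71) gives (3,1) = 49.
From column 1, 224 − (67 + 49 + 47) gives (2,1) = 61.
Using column 4: 53 + 71 + 57 + ? → (2,4) = 224 − 181 = 43.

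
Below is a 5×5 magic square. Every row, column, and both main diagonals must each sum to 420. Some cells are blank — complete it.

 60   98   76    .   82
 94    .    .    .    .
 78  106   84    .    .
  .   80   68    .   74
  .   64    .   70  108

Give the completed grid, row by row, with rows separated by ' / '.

Using row 1: 60 + 98 + 76 + 82 + ? → (1,4) = 420 − 316 = 104.
Using column 2: 98 + 106 + 80 + 64 + ? → (2,2) = 420 − 348 = 72.
Main diagonal needs 420; the known cells sum to 324, so (4,4) = 96.
Row 4: 80 + 68 + 96 + 74 + ? = 420, so (4,1) = 102.
Column 1 must total 420; the given cells sum to 334, so (5,1) = 86.
The remaining cell in anti-diagonal is (2,4) = 420 − 332 = 88.
Using row 5: 86 + 64 + 70 + 108 + ? → (5,3) = 420 − 328 = 92.
Column 3 needs 420; the known cells sum to 320, so (2,3) = 100.
Column 4 needs 420; the known cells sum to 358, so (3,4) = 62.
The remaining cell in row 2 is (2,5) = 420 − 354 = 66.
Using row 3: 78 + 106 + 84 + 62 + ? → (3,5) = 420 − 330 = 90.

60 98 76 104 82 / 94 72 100 88 66 / 78 106 84 62 90 / 102 80 68 96 74 / 86 64 92 70 108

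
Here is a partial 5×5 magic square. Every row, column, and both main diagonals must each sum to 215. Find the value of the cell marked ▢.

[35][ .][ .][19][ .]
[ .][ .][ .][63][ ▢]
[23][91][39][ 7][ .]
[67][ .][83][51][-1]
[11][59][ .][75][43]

Using row 3: 23 + 91 + 39 + 7 + ? → (3,5) = 215 − 160 = 55.
Row 4: 67 + 83 + 51 + (-1) + ? = 215, so (4,2) = 15.
From row 5, 215 − (11 + 59 + 75 + 43) gives (5,3) = 27.
Column 1 must total 215; the given cells sum to 136, so (2,1) = 79.
Using main diagonal: 35 + 39 + 51 + 43 + ? → (2,2) = 215 − 168 = 47.
The remaining cell in anti-diagonal is (1,5) = 215 − 128 = 87.
Column 2 must total 215; the given cells sum to 212, so (1,2) = 3.
Column 5: 87 + 55 + (-1) + 43 + ? = 215, so (2,5) = 31.

31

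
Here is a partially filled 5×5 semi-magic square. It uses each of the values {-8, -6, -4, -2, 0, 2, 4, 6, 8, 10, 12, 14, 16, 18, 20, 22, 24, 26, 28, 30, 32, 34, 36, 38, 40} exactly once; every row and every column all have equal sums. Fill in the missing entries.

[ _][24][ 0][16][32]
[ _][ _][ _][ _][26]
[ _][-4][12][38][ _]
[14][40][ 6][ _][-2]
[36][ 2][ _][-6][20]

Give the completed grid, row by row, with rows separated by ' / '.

The 25 entries sum to 400, so each line sums to 400/5 = 80.
Row 1: 24 + 0 + 16 + 32 + ? = 80, so (1,1) = 8.
Row 4 needs 80; the known cells sum to 58, so (4,4) = 22.
Row 5 must total 80; the given cells sum to 52, so (5,3) = 28.
Column 2 must total 80; the given cells sum to 62, so (2,2) = 18.
Column 3: 0 + 12 + 6 + 28 + ? = 80, so (2,3) = 34.
Column 4 needs 80; the known cells sum to 70, so (2,4) = 10.
The remaining cell in column 5 is (3,5) = 80 − 76 = 4.
Row 2: 18 + 34 + 10 + 26 + ? = 80, so (2,1) = -8.
Row 3 needs 80; the known cells sum to 50, so (3,1) = 30.

8 24 0 16 32 / -8 18 34 10 26 / 30 -4 12 38 4 / 14 40 6 22 -2 / 36 2 28 -6 20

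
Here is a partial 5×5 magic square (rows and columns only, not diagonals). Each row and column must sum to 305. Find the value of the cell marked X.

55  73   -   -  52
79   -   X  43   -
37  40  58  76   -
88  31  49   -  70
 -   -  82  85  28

25

Row 3: 37 + 40 + 58 + 76 + ? = 305, so (3,5) = 94.
Row 4 must total 305; the given cells sum to 238, so (4,4) = 67.
Column 1 must total 305; the given cells sum to 259, so (5,1) = 46.
From column 4, 305 − (43 + 76 + 67 + 85) gives (1,4) = 34.
Column 5: 52 + 94 + 70 + 28 + ? = 305, so (2,5) = 61.
From row 1, 305 − (55 + 73 + 34 + 52) gives (1,3) = 91.
From row 5, 305 − (46 + 82 + 85 + 28) gives (5,2) = 64.
Column 2: 73 + 40 + 31 + 64 + ? = 305, so (2,2) = 97.
Column 3 must total 305; the given cells sum to 280, so (2,3) = 25.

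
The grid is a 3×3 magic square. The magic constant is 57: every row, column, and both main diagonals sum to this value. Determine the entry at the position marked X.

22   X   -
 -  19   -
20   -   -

The remaining cell in column 1 is (2,1) = 57 − 42 = 15.
Main diagonal needs 57; the known cells sum to 41, so (3,3) = 16.
Anti-diagonal: 19 + 20 + ? = 57, so (1,3) = 18.
Row 1 needs 57; the known cells sum to 40, so (1,2) = 17.

17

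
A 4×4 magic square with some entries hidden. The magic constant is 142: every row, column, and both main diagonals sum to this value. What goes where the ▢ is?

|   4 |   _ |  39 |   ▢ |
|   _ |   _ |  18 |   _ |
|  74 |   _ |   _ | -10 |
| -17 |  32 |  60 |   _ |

88

From row 4, 142 − (-17 + 32 + 60) gives (4,4) = 67.
Using column 1: 4 + 74 + (-17) + ? → (2,1) = 142 − 61 = 81.
Column 3 must total 142; the given cells sum to 117, so (3,3) = 25.
The remaining cell in main diagonal is (2,2) = 142 − 96 = 46.
From row 2, 142 − (81 + 46 + 18) gives (2,4) = -3.
The remaining cell in row 3 is (3,2) = 142 − 89 = 53.
Column 2 must total 142; the given cells sum to 131, so (1,2) = 11.
From column 4, 142 − (-3 + (-10) + 67) gives (1,4) = 88.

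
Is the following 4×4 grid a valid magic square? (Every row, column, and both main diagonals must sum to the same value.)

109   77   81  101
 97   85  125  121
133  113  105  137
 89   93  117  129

No — row 3 sums to 488 but row 4 sums to 428.

Row 1: 109 + 77 + 81 + 101 = 368.
Row 2: 97 + 85 + 125 + 121 = 428.
Row 3: 133 + 113 + 105 + 137 = 488.
Row 4: 89 + 93 + 117 + 129 = 428.
Column 1: 109 + 97 + 133 + 89 = 428.
Column 2: 77 + 85 + 113 + 93 = 368.
Column 3: 81 + 125 + 105 + 117 = 428.
Column 4: 101 + 121 + 137 + 129 = 488.
Main diagonal: 109 + 85 + 105 + 129 = 428.
Anti-diagonal: 101 + 125 + 113 + 89 = 428.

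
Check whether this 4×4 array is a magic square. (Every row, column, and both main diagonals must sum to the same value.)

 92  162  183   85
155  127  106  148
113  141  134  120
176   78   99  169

Row 1: 92 + 162 + 183 + 85 = 522.
Row 2: 155 + 127 + 106 + 148 = 536.
Row 3: 113 + 141 + 134 + 120 = 508.
Row 4: 176 + 78 + 99 + 169 = 522.
Column 1: 92 + 155 + 113 + 176 = 536.
Column 2: 162 + 127 + 141 + 78 = 508.
Column 3: 183 + 106 + 134 + 99 = 522.
Column 4: 85 + 148 + 120 + 169 = 522.
Main diagonal: 92 + 127 + 134 + 169 = 522.
Anti-diagonal: 85 + 106 + 141 + 176 = 508.

No — row 3 sums to 508 but main diagonal sums to 522.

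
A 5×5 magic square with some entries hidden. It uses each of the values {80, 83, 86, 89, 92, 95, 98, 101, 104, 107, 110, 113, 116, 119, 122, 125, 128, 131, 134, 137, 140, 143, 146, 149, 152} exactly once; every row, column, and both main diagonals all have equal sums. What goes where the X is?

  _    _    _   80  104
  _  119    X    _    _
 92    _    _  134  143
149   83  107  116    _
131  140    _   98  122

The 25 entries sum to 2900, so each line sums to 2900/5 = 580.
Row 4 must total 580; the given cells sum to 455, so (4,5) = 125.
Using row 5: 131 + 140 + 98 + 122 + ? → (5,3) = 580 − 491 = 89.
Column 4 must total 580; the given cells sum to 428, so (2,4) = 152.
Using column 5: 104 + 143 + 125 + 122 + ? → (2,5) = 580 − 494 = 86.
From anti-diagonal, 580 − (104 + 152 + 83 + 131) gives (3,3) = 110.
The remaining cell in row 3 is (3,2) = 580 − 479 = 101.
The remaining cell in column 2 is (1,2) = 580 − 443 = 137.
The remaining cell in main diagonal is (1,1) = 580 − 467 = 113.
Row 1 needs 580; the known cells sum to 434, so (1,3) = 146.
Column 1 must total 580; the given cells sum to 485, so (2,1) = 95.
Column 3: 146 + 110 + 107 + 89 + ? = 580, so (2,3) = 128.

128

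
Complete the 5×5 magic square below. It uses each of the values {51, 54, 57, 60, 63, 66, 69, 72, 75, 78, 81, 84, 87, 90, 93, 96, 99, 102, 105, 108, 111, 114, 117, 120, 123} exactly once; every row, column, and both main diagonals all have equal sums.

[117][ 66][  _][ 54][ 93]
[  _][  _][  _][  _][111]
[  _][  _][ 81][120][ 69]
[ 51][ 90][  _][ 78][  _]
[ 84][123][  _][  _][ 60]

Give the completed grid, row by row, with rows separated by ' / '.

The 25 entries sum to 2175, so each line sums to 2175/5 = 435.
Row 1: 117 + 66 + 54 + 93 + ? = 435, so (1,3) = 105.
Column 5 needs 435; the known cells sum to 333, so (4,5) = 102.
The remaining cell in main diagonal is (2,2) = 435 − 336 = 99.
Using anti-diagonal: 93 + 81 + 90 + 84 + ? → (2,4) = 435 − 348 = 87.
From row 4, 435 − (51 + 90 + 78 + 102) gives (4,3) = 114.
From column 2, 435 − (66 + 99 + 90 + 123) gives (3,2) = 57.
From column 4, 435 − (54 + 87 + 120 + 78) gives (5,4) = 96.
Row 3: 57 + 81 + 120 + 69 + ? = 435, so (3,1) = 108.
Row 5 must total 435; the given cells sum to 363, so (5,3) = 72.
From column 1, 435 − (117 + 108 + 51 + 84) gives (2,1) = 75.
From column 3, 435 − (105 + 81 + 114 + 72) gives (2,3) = 63.

117 66 105 54 93 / 75 99 63 87 111 / 108 57 81 120 69 / 51 90 114 78 102 / 84 123 72 96 60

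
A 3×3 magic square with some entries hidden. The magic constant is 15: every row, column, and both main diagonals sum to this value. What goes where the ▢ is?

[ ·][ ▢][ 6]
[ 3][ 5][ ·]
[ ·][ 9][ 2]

From row 2, 15 − (3 + 5) gives (2,3) = 7.
From row 3, 15 − (9 + 2) gives (3,1) = 4.
The remaining cell in column 1 is (1,1) = 15 − 7 = 8.
Column 2 needs 15; the known cells sum to 14, so (1,2) = 1.

1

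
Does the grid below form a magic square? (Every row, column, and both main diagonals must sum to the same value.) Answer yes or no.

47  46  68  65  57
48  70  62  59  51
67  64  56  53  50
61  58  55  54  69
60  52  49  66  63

No — row 5 sums to 290 but column 4 sums to 297.

Row 1: 47 + 46 + 68 + 65 + 57 = 283.
Row 2: 48 + 70 + 62 + 59 + 51 = 290.
Row 3: 67 + 64 + 56 + 53 + 50 = 290.
Row 4: 61 + 58 + 55 + 54 + 69 = 297.
Row 5: 60 + 52 + 49 + 66 + 63 = 290.
Column 1: 47 + 48 + 67 + 61 + 60 = 283.
Column 2: 46 + 70 + 64 + 58 + 52 = 290.
Column 3: 68 + 62 + 56 + 55 + 49 = 290.
Column 4: 65 + 59 + 53 + 54 + 66 = 297.
Column 5: 57 + 51 + 50 + 69 + 63 = 290.
Main diagonal: 47 + 70 + 56 + 54 + 63 = 290.
Anti-diagonal: 57 + 59 + 56 + 58 + 60 = 290.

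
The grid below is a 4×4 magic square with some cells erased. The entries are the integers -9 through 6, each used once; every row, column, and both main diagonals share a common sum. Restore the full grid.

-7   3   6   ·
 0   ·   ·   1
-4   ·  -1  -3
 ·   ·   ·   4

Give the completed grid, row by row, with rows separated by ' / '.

The entries are -9 through 6, which sum to -24, so each line sums to -24/4 = -6.
The remaining cell in row 1 is (1,4) = -6 − 2 = -8.
Row 3 must total -6; the given cells sum to -8, so (3,2) = 2.
Column 1: -7 + 0 + (-4) + ? = -6, so (4,1) = 5.
Main diagonal needs -6; the known cells sum to -4, so (2,2) = -2.
Anti-diagonal: -8 + 2 + 5 + ? = -6, so (2,3) = -5.
Using column 2: 3 + (-2) + 2 + ? → (4,2) = -6 − 3 = -9.
Column 3 needs -6; the known cells sum to 0, so (4,3) = -6.

-7 3 6 -8 / 0 -2 -5 1 / -4 2 -1 -3 / 5 -9 -6 4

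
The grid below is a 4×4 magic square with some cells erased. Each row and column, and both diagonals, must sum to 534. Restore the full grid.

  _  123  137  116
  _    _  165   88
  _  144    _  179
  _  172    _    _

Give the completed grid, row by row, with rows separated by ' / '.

158 123 137 116 / 186 95 165 88 / 81 144 130 179 / 109 172 102 151

Row 1: 123 + 137 + 116 + ? = 534, so (1,1) = 158.
Column 2 needs 534; the known cells sum to 439, so (2,2) = 95.
Using column 4: 116 + 88 + 179 + ? → (4,4) = 534 − 383 = 151.
Main diagonal needs 534; the known cells sum to 404, so (3,3) = 130.
From anti-diagonal, 534 − (116 + 165 + 144) gives (4,1) = 109.
Row 2 needs 534; the known cells sum to 348, so (2,1) = 186.
Row 3 must total 534; the given cells sum to 453, so (3,1) = 81.
Using row 4: 109 + 172 + 151 + ? → (4,3) = 534 − 432 = 102.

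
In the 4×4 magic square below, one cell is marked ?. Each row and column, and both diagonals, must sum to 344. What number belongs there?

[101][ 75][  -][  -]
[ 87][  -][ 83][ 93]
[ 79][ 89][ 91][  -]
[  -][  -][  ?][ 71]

97

Using row 2: 87 + 83 + 93 + ? → (2,2) = 344 − 263 = 81.
From row 3, 344 − (79 + 89 + 91) gives (3,4) = 85.
The remaining cell in column 1 is (4,1) = 344 − 267 = 77.
Column 2 must total 344; the given cells sum to 245, so (4,2) = 99.
Column 4 must total 344; the given cells sum to 249, so (1,4) = 95.
From row 1, 344 − (101 + 75 + 95) gives (1,3) = 73.
From row 4, 344 − (77 + 99 + 71) gives (4,3) = 97.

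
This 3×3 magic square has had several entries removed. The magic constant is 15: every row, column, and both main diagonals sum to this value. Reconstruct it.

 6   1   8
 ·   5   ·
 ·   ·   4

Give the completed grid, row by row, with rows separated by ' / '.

6 1 8 / 7 5 3 / 2 9 4

From column 2, 15 − (1 + 5) gives (3,2) = 9.
Column 3 must total 15; the given cells sum to 12, so (2,3) = 3.
The remaining cell in anti-diagonal is (3,1) = 15 − 13 = 2.
Row 2 must total 15; the given cells sum to 8, so (2,1) = 7.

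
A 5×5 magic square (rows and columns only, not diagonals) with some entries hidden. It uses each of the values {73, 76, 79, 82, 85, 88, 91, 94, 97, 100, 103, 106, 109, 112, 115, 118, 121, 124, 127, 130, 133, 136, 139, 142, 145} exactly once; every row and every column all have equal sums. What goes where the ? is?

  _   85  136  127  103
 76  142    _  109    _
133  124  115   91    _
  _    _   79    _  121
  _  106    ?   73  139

The 25 entries sum to 2725, so each line sums to 2725/5 = 545.
Using row 1: 85 + 136 + 127 + 103 + ? → (1,1) = 545 − 451 = 94.
Row 3 needs 545; the known cells sum to 463, so (3,5) = 82.
Column 2 must total 545; the given cells sum to 457, so (4,2) = 88.
From column 4, 545 − (127 + 109 + 91 + 73) gives (4,4) = 145.
Column 5: 103 + 82 + 121 + 139 + ? = 545, so (2,5) = 100.
Row 2 needs 545; the known cells sum to 427, so (2,3) = 118.
Row 4: 88 + 79 + 145 + 121 + ? = 545, so (4,1) = 112.
Using column 1: 94 + 76 + 133 + 112 + ? → (5,1) = 545 − 415 = 130.
Using column 3: 136 + 118 + 115 + 79 + ? → (5,3) = 545 − 448 = 97.

97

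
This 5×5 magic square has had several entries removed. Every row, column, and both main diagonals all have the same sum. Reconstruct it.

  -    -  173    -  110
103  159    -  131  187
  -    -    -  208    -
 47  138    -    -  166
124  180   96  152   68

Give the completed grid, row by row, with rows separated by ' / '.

Row 5 is already complete: 124 + 180 + 96 + 152 + 68 = 620, so that is the magic constant.
The remaining cell in row 2 is (2,3) = 620 − 580 = 40.
From column 5, 620 − (110 + 187 + 166 + 68) gives (3,5) = 89.
The remaining cell in anti-diagonal is (3,3) = 620 − 503 = 117.
Column 3 must total 620; the given cells sum to 426, so (4,3) = 194.
Using row 4: 47 + 138 + 194 + 166 + ? → (4,4) = 620 − 545 = 75.
Column 4: 131 + 208 + 75 + 152 + ? = 620, so (1,4) = 54.
Main diagonal must total 620; the given cells sum to 419, so (1,1) = 201.
From row 1, 620 − (201 + 173 + 54 + 110) gives (1,2) = 82.
Column 1 must total 620; the given cells sum to 475, so (3,1) = 145.
Column 2 needs 620; the known cells sum to 559, so (3,2) = 61.

201 82 173 54 110 / 103 159 40 131 187 / 145 61 117 208 89 / 47 138 194 75 166 / 124 180 96 152 68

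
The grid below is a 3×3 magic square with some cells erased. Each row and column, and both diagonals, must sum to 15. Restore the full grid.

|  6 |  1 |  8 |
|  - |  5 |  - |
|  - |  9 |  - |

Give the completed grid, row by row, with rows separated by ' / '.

6 1 8 / 7 5 3 / 2 9 4

Using main diagonal: 6 + 5 + ? → (3,3) = 15 − 11 = 4.
From anti-diagonal, 15 − (8 + 5) gives (3,1) = 2.
Column 1 must total 15; the given cells sum to 8, so (2,1) = 7.
From column 3, 15 − (8 + 4) gives (2,3) = 3.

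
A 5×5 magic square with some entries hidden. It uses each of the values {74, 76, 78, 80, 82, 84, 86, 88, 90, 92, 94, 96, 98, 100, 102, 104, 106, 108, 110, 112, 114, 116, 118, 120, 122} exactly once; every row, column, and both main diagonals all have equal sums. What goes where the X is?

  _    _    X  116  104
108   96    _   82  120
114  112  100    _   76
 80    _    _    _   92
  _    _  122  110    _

The 25 entries sum to 2450, so each line sums to 2450/5 = 490.
Row 2: 108 + 96 + 82 + 120 + ? = 490, so (2,3) = 84.
Using row 3: 114 + 112 + 100 + 76 + ? → (3,4) = 490 − 402 = 88.
From column 4, 490 − (116 + 82 + 88 + 110) gives (4,4) = 94.
Column 5 must total 490; the given cells sum to 392, so (5,5) = 98.
Main diagonal: 96 + 100 + 94 + 98 + ? = 490, so (1,1) = 102.
Column 1: 102 + 108 + 114 + 80 + ? = 490, so (5,1) = 86.
From anti-diagonal, 490 − (104 + 82 + 100 + 86) gives (4,2) = 118.
Row 4: 80 + 118 + 94 + 92 + ? = 490, so (4,3) = 106.
Using row 5: 86 + 122 + 110 + 98 + ? → (5,2) = 490 − 416 = 74.
The remaining cell in column 2 is (1,2) = 490 − 400 = 90.
Using column 3: 84 + 100 + 106 + 122 + ? → (1,3) = 490 − 412 = 78.

78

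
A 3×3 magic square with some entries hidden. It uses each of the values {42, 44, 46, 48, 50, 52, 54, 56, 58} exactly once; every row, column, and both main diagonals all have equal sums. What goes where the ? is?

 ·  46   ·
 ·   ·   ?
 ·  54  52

The 9 entries sum to 450, so each line sums to 450/3 = 150.
The remaining cell in row 3 is (3,1) = 150 − 106 = 44.
From column 2, 150 − (46 + 54) gives (2,2) = 50.
Main diagonal needs 150; the known cells sum to 102, so (1,1) = 48.
Anti-diagonal: 50 + 44 + ? = 150, so (1,3) = 56.
Column 1 must total 150; the given cells sum to 92, so (2,1) = 58.
The remaining cell in column 3 is (2,3) = 150 − 108 = 42.

42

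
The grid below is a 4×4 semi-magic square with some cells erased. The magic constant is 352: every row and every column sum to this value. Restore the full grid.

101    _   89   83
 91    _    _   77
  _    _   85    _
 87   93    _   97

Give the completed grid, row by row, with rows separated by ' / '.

101 79 89 83 / 91 81 103 77 / 73 99 85 95 / 87 93 75 97

The remaining cell in row 1 is (1,2) = 352 − 273 = 79.
Row 4 needs 352; the known cells sum to 277, so (4,3) = 75.
The remaining cell in column 1 is (3,1) = 352 − 279 = 73.
From column 3, 352 − (89 + 85 + 75) gives (2,3) = 103.
Using column 4: 83 + 77 + 97 + ? → (3,4) = 352 − 257 = 95.
Using row 2: 91 + 103 + 77 + ? → (2,2) = 352 − 271 = 81.
Row 3 must total 352; the given cells sum to 253, so (3,2) = 99.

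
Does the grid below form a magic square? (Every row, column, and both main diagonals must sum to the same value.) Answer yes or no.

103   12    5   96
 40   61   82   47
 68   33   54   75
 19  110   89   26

No — row 3 sums to 230 but column 4 sums to 244.

Row 1: 103 + 12 + 5 + 96 = 216.
Row 2: 40 + 61 + 82 + 47 = 230.
Row 3: 68 + 33 + 54 + 75 = 230.
Row 4: 19 + 110 + 89 + 26 = 244.
Column 1: 103 + 40 + 68 + 19 = 230.
Column 2: 12 + 61 + 33 + 110 = 216.
Column 3: 5 + 82 + 54 + 89 = 230.
Column 4: 96 + 47 + 75 + 26 = 244.
Main diagonal: 103 + 61 + 54 + 26 = 244.
Anti-diagonal: 96 + 82 + 33 + 19 = 230.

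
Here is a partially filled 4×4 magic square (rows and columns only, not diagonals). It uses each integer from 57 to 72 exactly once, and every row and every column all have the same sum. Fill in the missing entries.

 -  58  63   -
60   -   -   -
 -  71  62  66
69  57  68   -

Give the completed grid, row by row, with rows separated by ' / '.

70 58 63 67 / 60 72 65 61 / 59 71 62 66 / 69 57 68 64

The entries are 57 through 72, which sum to 1032, so each line sums to 1032/4 = 258.
Row 3: 71 + 62 + 66 + ? = 258, so (3,1) = 59.
Row 4 must total 258; the given cells sum to 194, so (4,4) = 64.
Column 1 needs 258; the known cells sum to 188, so (1,1) = 70.
Column 2: 58 + 71 + 57 + ? = 258, so (2,2) = 72.
Column 3: 63 + 62 + 68 + ? = 258, so (2,3) = 65.
From row 1, 258 − (70 + 58 + 63) gives (1,4) = 67.
Using row 2: 60 + 72 + 65 + ? → (2,4) = 258 − 197 = 61.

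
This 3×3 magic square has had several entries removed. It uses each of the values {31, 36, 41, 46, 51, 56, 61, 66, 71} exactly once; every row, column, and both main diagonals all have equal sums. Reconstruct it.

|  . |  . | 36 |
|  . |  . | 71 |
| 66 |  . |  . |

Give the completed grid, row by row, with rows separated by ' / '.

The 9 entries sum to 459, so each line sums to 459/3 = 153.
Column 3 must total 153; the given cells sum to 107, so (3,3) = 46.
Using anti-diagonal: 36 + 66 + ? → (2,2) = 153 − 102 = 51.
The remaining cell in row 2 is (2,1) = 153 − 122 = 31.
Row 3 must total 153; the given cells sum to 112, so (3,2) = 41.
The remaining cell in column 1 is (1,1) = 153 − 97 = 56.
Column 2 needs 153; the known cells sum to 92, so (1,2) = 61.

56 61 36 / 31 51 71 / 66 41 46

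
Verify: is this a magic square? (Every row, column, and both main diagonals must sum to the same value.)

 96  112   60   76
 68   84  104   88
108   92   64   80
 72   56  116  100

Row 1: 96 + 112 + 60 + 76 = 344.
Row 2: 68 + 84 + 104 + 88 = 344.
Row 3: 108 + 92 + 64 + 80 = 344.
Row 4: 72 + 56 + 116 + 100 = 344.
Column 1: 96 + 68 + 108 + 72 = 344.
Column 2: 112 + 84 + 92 + 56 = 344.
Column 3: 60 + 104 + 64 + 116 = 344.
Column 4: 76 + 88 + 80 + 100 = 344.
Main diagonal: 96 + 84 + 64 + 100 = 344.
Anti-diagonal: 76 + 104 + 92 + 72 = 344.
All lines sum to 344.

Yes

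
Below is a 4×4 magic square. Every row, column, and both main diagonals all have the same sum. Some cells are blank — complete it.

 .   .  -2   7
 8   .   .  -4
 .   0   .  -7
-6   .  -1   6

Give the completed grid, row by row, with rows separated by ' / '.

-5 2 -2 7 / 8 -3 1 -4 / 5 0 4 -7 / -6 3 -1 6

Column 4 is already complete: 7 + -4 + -7 + 6 = 2, so that is the magic constant.
Row 4 must total 2; the given cells sum to -1, so (4,2) = 3.
Anti-diagonal: 7 + 0 + (-6) + ? = 2, so (2,3) = 1.
Row 2: 8 + 1 + (-4) + ? = 2, so (2,2) = -3.
Using column 2: -3 + 0 + 3 + ? → (1,2) = 2 − 0 = 2.
Column 3 must total 2; the given cells sum to -2, so (3,3) = 4.
Using main diagonal: -3 + 4 + 6 + ? → (1,1) = 2 − 7 = -5.
Using row 3: 0 + 4 + (-7) + ? → (3,1) = 2 − (-3) = 5.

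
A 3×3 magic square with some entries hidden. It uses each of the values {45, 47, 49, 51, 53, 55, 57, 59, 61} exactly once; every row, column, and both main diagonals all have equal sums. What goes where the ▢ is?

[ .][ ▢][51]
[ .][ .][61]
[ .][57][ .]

49

The 9 entries sum to 477, so each line sums to 477/3 = 159.
The remaining cell in column 3 is (3,3) = 159 − 112 = 47.
Row 3: 57 + 47 + ? = 159, so (3,1) = 55.
The remaining cell in anti-diagonal is (2,2) = 159 − 106 = 53.
Using row 2: 53 + 61 + ? → (2,1) = 159 − 114 = 45.
Using column 1: 45 + 55 + ? → (1,1) = 159 − 100 = 59.
Using column 2: 53 + 57 + ? → (1,2) = 159 − 110 = 49.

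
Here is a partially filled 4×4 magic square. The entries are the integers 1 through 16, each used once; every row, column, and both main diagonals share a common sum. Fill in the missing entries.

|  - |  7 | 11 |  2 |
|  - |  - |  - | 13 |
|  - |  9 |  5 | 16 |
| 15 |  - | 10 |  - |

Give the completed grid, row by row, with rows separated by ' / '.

14 7 11 2 / 1 12 8 13 / 4 9 5 16 / 15 6 10 3

The entries are 1 through 16, which sum to 136, so each line sums to 136/4 = 34.
Row 1: 7 + 11 + 2 + ? = 34, so (1,1) = 14.
From row 3, 34 − (9 + 5 + 16) gives (3,1) = 4.
The remaining cell in column 1 is (2,1) = 34 − 33 = 1.
Column 3 needs 34; the known cells sum to 26, so (2,3) = 8.
The remaining cell in column 4 is (4,4) = 34 − 31 = 3.
From main diagonal, 34 − (14 + 5 + 3) gives (2,2) = 12.
Row 4: 15 + 10 + 3 + ? = 34, so (4,2) = 6.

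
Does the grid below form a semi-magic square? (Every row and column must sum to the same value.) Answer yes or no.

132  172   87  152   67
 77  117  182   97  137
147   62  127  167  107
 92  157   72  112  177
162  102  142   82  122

Row 1: 132 + 172 + 87 + 152 + 67 = 610.
Row 2: 77 + 117 + 182 + 97 + 137 = 610.
Row 3: 147 + 62 + 127 + 167 + 107 = 610.
Row 4: 92 + 157 + 72 + 112 + 177 = 610.
Row 5: 162 + 102 + 142 + 82 + 122 = 610.
Column 1: 132 + 77 + 147 + 92 + 162 = 610.
Column 2: 172 + 117 + 62 + 157 + 102 = 610.
Column 3: 87 + 182 + 127 + 72 + 142 = 610.
Column 4: 152 + 97 + 167 + 112 + 82 = 610.
Column 5: 67 + 137 + 107 + 177 + 122 = 610.
All lines sum to 610.

Yes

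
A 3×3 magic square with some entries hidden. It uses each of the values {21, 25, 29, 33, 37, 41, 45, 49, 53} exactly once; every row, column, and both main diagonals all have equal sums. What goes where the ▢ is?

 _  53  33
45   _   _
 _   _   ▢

49

The 9 entries sum to 333, so each line sums to 333/3 = 111.
Row 1 needs 111; the known cells sum to 86, so (1,1) = 25.
Using column 1: 25 + 45 + ? → (3,1) = 111 − 70 = 41.
Anti-diagonal must total 111; the given cells sum to 74, so (2,2) = 37.
The remaining cell in row 2 is (2,3) = 111 − 82 = 29.
The remaining cell in column 2 is (3,2) = 111 − 90 = 21.
The remaining cell in column 3 is (3,3) = 111 − 62 = 49.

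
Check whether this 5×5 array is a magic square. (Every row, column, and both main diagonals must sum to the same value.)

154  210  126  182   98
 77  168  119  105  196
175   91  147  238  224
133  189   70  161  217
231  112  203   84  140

Row 1: 154 + 210 + 126 + 182 + 98 = 770.
Row 2: 77 + 168 + 119 + 105 + 196 = 665.
Row 3: 175 + 91 + 147 + 238 + 224 = 875.
Row 4: 133 + 189 + 70 + 161 + 217 = 770.
Row 5: 231 + 112 + 203 + 84 + 140 = 770.
Column 1: 154 + 77 + 175 + 133 + 231 = 770.
Column 2: 210 + 168 + 91 + 189 + 112 = 770.
Column 3: 126 + 119 + 147 + 70 + 203 = 665.
Column 4: 182 + 105 + 238 + 161 + 84 = 770.
Column 5: 98 + 196 + 224 + 217 + 140 = 875.
Main diagonal: 154 + 168 + 147 + 161 + 140 = 770.
Anti-diagonal: 98 + 105 + 147 + 189 + 231 = 770.

No — row 4 sums to 770 but row 3 sums to 875.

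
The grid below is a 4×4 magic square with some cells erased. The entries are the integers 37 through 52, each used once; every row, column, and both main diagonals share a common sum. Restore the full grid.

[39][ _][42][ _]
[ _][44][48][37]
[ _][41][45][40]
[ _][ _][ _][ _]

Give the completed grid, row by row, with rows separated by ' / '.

The entries are 37 through 52, which sum to 712, so each line sums to 712/4 = 178.
Row 2 needs 178; the known cells sum to 129, so (2,1) = 49.
Row 3 must total 178; the given cells sum to 126, so (3,1) = 52.
The remaining cell in column 1 is (4,1) = 178 − 140 = 38.
Using column 3: 42 + 48 + 45 + ? → (4,3) = 178 − 135 = 43.
Main diagonal: 39 + 44 + 45 + ? = 178, so (4,4) = 50.
Using anti-diagonal: 48 + 41 + 38 + ? → (1,4) = 178 − 127 = 51.
Row 1 must total 178; the given cells sum to 132, so (1,2) = 46.
Using row 4: 38 + 43 + 50 + ? → (4,2) = 178 − 131 = 47.

39 46 42 51 / 49 44 48 37 / 52 41 45 40 / 38 47 43 50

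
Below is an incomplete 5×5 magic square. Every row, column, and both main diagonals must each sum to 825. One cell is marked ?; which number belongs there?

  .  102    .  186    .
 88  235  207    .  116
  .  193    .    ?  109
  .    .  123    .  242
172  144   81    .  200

137

Row 2 must total 825; the given cells sum to 646, so (2,4) = 179.
From row 5, 825 − (172 + 144 + 81 + 200) gives (5,4) = 228.
From column 2, 825 − (102 + 235 + 193 + 144) gives (4,2) = 151.
Column 5 needs 825; the known cells sum to 667, so (1,5) = 158.
Anti-diagonal needs 825; the known cells sum to 660, so (3,3) = 165.
Column 3 needs 825; the known cells sum to 576, so (1,3) = 249.
Row 1: 102 + 249 + 186 + 158 + ? = 825, so (1,1) = 130.
Main diagonal must total 825; the given cells sum to 730, so (4,4) = 95.
Row 4 needs 825; the known cells sum to 611, so (4,1) = 214.
Column 1: 130 + 88 + 214 + 172 + ? = 825, so (3,1) = 221.
The remaining cell in column 4 is (3,4) = 825 − 688 = 137.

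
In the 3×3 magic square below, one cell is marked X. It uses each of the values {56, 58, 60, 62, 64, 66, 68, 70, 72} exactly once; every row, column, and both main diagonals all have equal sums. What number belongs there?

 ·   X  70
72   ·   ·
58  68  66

60

The 9 entries sum to 576, so each line sums to 576/3 = 192.
Column 1 needs 192; the known cells sum to 130, so (1,1) = 62.
Column 3: 70 + 66 + ? = 192, so (2,3) = 56.
From main diagonal, 192 − (62 + 66) gives (2,2) = 64.
Row 1 must total 192; the given cells sum to 132, so (1,2) = 60.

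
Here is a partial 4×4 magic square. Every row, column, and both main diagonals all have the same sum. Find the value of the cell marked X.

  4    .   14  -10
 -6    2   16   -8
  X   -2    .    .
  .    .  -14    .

6

Row 2 is complete and sums to 4; that is the magic constant.
From row 1, 4 − (4 + 14 + (-10)) gives (1,2) = -4.
Column 2 needs 4; the known cells sum to -4, so (4,2) = 8.
Using column 3: 14 + 16 + (-14) + ? → (3,3) = 4 − 16 = -12.
Using main diagonal: 4 + 2 + (-12) + ? → (4,4) = 4 − (-6) = 10.
Anti-diagonal needs 4; the known cells sum to 4, so (4,1) = 0.
Column 1 needs 4; the known cells sum to -2, so (3,1) = 6.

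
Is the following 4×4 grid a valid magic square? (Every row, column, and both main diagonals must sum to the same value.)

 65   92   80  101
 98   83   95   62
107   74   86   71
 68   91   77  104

Row 1: 65 + 92 + 80 + 101 = 338.
Row 2: 98 + 83 + 95 + 62 = 338.
Row 3: 107 + 74 + 86 + 71 = 338.
Row 4: 68 + 91 + 77 + 104 = 340.
Column 1: 65 + 98 + 107 + 68 = 338.
Column 2: 92 + 83 + 74 + 91 = 340.
Column 3: 80 + 95 + 86 + 77 = 338.
Column 4: 101 + 62 + 71 + 104 = 338.
Main diagonal: 65 + 83 + 86 + 104 = 338.
Anti-diagonal: 101 + 95 + 74 + 68 = 338.

No — row 2 sums to 338 but row 4 sums to 340.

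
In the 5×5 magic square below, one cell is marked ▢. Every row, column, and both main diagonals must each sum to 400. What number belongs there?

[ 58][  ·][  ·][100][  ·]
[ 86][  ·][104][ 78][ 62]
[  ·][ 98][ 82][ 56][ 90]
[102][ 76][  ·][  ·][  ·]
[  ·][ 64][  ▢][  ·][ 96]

Row 2: 86 + 104 + 78 + 62 + ? = 400, so (2,2) = 70.
Row 3 needs 400; the known cells sum to 326, so (3,1) = 74.
Using column 1: 58 + 86 + 74 + 102 + ? → (5,1) = 400 − 320 = 80.
The remaining cell in column 2 is (1,2) = 400 − 308 = 92.
The remaining cell in main diagonal is (4,4) = 400 − 306 = 94.
Anti-diagonal needs 400; the known cells sum to 316, so (1,5) = 84.
Using row 1: 58 + 92 + 100 + 84 + ? → (1,3) = 400 − 334 = 66.
Using column 4: 100 + 78 + 56 + 94 + ? → (5,4) = 400 − 328 = 72.
From column 5, 400 − (84 + 62 + 90 + 96) gives (4,5) = 68.
Row 4: 102 + 76 + 94 + 68 + ? = 400, so (4,3) = 60.
Using row 5: 80 + 64 + 72 + 96 + ? → (5,3) = 400 − 312 = 88.

88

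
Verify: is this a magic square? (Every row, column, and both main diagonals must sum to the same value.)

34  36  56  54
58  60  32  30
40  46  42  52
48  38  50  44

Yes

Row 1: 34 + 36 + 56 + 54 = 180.
Row 2: 58 + 60 + 32 + 30 = 180.
Row 3: 40 + 46 + 42 + 52 = 180.
Row 4: 48 + 38 + 50 + 44 = 180.
Column 1: 34 + 58 + 40 + 48 = 180.
Column 2: 36 + 60 + 46 + 38 = 180.
Column 3: 56 + 32 + 42 + 50 = 180.
Column 4: 54 + 30 + 52 + 44 = 180.
Main diagonal: 34 + 60 + 42 + 44 = 180.
Anti-diagonal: 54 + 32 + 46 + 48 = 180.
All lines sum to 180.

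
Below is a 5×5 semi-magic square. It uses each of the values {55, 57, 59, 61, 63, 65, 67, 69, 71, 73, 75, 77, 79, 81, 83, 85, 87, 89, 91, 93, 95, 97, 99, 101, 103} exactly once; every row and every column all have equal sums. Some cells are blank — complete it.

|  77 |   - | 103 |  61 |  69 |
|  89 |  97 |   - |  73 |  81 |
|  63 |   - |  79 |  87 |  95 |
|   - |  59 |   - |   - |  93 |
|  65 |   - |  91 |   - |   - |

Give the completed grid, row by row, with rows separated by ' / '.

77 85 103 61 69 / 89 97 55 73 81 / 63 71 79 87 95 / 101 59 67 75 93 / 65 83 91 99 57

The 25 entries sum to 1975, so each line sums to 1975/5 = 395.
Row 1 must total 395; the given cells sum to 310, so (1,2) = 85.
The remaining cell in row 2 is (2,3) = 395 − 340 = 55.
Row 3 must total 395; the given cells sum to 324, so (3,2) = 71.
From column 1, 395 − (77 + 89 + 63 + 65) gives (4,1) = 101.
The remaining cell in column 2 is (5,2) = 395 − 312 = 83.
The remaining cell in column 3 is (4,3) = 395 − 328 = 67.
Column 5 must total 395; the given cells sum to 338, so (5,5) = 57.
From row 4, 395 − (101 + 59 + 67 + 93) gives (4,4) = 75.
Row 5 must total 395; the given cells sum to 296, so (5,4) = 99.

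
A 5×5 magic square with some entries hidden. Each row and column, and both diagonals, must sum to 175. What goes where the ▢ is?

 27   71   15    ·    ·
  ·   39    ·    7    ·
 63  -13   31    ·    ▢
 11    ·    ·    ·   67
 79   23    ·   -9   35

19

Row 5 needs 175; the known cells sum to 128, so (5,3) = 47.
Column 1 must total 175; the given cells sum to 180, so (2,1) = -5.
Using column 2: 71 + 39 + (-13) + 23 + ? → (4,2) = 175 − 120 = 55.
From main diagonal, 175 − (27 + 39 + 31 + 35) gives (4,4) = 43.
Using anti-diagonal: 7 + 31 + 55 + 79 + ? → (1,5) = 175 − 172 = 3.
Row 1: 27 + 71 + 15 + 3 + ? = 175, so (1,4) = 59.
Row 4 must total 175; the given cells sum to 176, so (4,3) = -1.
Using column 3: 15 + 31 + (-1) + 47 + ? → (2,3) = 175 − 92 = 83.
Using column 4: 59 + 7 + 43 + (-9) + ? → (3,4) = 175 − 100 = 75.
Row 2 must total 175; the given cells sum to 124, so (2,5) = 51.
The remaining cell in row 3 is (3,5) = 175 − 156 = 19.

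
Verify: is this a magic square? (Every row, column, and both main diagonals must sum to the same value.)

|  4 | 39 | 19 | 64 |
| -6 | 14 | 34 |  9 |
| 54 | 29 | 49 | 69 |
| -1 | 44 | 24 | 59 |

Row 1: 4 + 39 + 19 + 64 = 126.
Row 2: -6 + 14 + 34 + 9 = 51.
Row 3: 54 + 29 + 49 + 69 = 201.
Row 4: -1 + 44 + 24 + 59 = 126.
Column 1: 4 + (-6) + 54 + (-1) = 51.
Column 2: 39 + 14 + 29 + 44 = 126.
Column 3: 19 + 34 + 49 + 24 = 126.
Column 4: 64 + 9 + 69 + 59 = 201.
Main diagonal: 4 + 14 + 49 + 59 = 126.
Anti-diagonal: 64 + 34 + 29 + (-1) = 126.

No — row 3 sums to 201 but main diagonal sums to 126.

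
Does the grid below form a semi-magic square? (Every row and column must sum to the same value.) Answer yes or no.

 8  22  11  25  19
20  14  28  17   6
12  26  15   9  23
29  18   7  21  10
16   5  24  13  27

Yes

Row 1: 8 + 22 + 11 + 25 + 19 = 85.
Row 2: 20 + 14 + 28 + 17 + 6 = 85.
Row 3: 12 + 26 + 15 + 9 + 23 = 85.
Row 4: 29 + 18 + 7 + 21 + 10 = 85.
Row 5: 16 + 5 + 24 + 13 + 27 = 85.
Column 1: 8 + 20 + 12 + 29 + 16 = 85.
Column 2: 22 + 14 + 26 + 18 + 5 = 85.
Column 3: 11 + 28 + 15 + 7 + 24 = 85.
Column 4: 25 + 17 + 9 + 21 + 13 = 85.
Column 5: 19 + 6 + 23 + 10 + 27 = 85.
All lines sum to 85.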